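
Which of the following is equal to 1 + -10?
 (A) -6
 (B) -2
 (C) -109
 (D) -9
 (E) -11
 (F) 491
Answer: D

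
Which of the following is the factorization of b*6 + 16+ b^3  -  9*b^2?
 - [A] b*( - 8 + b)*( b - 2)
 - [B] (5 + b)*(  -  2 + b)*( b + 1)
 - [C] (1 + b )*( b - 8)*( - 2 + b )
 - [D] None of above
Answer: C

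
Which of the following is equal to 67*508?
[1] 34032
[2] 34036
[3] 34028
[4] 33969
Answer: 2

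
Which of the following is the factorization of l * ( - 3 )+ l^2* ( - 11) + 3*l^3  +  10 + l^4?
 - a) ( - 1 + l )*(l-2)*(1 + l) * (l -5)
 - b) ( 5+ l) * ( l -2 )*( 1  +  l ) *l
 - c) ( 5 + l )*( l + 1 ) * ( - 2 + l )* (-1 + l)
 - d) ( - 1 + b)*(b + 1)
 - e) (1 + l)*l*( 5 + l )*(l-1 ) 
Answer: c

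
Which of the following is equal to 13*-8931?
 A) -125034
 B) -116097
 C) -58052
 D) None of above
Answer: D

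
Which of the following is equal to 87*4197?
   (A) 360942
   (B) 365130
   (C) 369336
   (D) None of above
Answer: D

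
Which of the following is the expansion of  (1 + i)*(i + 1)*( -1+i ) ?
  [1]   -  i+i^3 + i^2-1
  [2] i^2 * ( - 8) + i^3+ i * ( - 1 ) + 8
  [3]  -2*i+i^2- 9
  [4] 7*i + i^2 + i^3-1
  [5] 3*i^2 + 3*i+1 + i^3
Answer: 1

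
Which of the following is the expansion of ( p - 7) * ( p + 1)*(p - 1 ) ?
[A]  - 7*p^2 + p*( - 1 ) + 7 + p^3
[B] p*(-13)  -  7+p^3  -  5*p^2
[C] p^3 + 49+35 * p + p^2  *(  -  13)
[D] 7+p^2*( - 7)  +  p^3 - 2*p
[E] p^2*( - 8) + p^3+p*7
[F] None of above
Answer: A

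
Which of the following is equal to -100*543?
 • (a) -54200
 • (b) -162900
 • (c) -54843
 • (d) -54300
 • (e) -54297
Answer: d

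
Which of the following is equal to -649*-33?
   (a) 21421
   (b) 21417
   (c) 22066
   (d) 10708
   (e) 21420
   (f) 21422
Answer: b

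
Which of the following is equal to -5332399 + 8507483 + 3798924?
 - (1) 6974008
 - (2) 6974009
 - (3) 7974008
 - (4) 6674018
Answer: 1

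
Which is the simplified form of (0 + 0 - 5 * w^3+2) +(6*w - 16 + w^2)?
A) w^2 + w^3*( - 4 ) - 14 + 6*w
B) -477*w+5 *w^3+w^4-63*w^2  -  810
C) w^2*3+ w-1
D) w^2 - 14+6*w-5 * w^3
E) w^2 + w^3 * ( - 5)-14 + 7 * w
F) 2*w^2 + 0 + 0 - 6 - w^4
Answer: D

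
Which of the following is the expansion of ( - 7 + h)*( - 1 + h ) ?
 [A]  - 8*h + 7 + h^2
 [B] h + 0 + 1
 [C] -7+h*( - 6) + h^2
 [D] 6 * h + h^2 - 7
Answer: A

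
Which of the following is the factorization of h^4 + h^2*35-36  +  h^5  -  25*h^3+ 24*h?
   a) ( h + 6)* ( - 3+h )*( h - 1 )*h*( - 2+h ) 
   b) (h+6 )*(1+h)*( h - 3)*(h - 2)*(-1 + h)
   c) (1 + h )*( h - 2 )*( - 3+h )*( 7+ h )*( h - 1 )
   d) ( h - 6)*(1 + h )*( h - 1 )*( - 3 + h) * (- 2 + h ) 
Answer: b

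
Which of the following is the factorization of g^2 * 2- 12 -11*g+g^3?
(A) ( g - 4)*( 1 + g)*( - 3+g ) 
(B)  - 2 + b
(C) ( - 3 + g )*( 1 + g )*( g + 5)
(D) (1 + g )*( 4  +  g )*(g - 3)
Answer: D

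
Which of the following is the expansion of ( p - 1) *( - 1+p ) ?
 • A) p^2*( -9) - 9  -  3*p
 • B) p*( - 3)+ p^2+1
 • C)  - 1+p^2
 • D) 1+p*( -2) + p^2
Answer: D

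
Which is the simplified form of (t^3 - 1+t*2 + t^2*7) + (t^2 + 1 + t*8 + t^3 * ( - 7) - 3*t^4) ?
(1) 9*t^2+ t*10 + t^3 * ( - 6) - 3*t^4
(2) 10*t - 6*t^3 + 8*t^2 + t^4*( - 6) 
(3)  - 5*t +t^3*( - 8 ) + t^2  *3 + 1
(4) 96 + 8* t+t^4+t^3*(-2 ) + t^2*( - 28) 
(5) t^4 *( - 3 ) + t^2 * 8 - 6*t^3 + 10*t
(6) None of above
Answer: 5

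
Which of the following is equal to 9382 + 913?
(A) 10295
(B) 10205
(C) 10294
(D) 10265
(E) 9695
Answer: A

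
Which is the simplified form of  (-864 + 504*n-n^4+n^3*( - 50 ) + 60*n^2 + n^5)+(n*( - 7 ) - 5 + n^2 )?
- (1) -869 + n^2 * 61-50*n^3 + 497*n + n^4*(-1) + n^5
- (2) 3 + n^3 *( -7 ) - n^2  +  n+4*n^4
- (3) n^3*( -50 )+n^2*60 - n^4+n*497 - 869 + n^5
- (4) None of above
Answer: 1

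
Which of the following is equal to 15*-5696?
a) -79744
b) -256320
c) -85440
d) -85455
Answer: c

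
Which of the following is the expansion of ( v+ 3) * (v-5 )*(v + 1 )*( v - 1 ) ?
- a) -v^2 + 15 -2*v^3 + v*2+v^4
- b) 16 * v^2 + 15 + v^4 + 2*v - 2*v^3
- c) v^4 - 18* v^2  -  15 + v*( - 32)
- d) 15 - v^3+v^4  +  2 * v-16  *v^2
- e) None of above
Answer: e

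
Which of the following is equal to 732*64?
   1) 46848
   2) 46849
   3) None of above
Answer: 1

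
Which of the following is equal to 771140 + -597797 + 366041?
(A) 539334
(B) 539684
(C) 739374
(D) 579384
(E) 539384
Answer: E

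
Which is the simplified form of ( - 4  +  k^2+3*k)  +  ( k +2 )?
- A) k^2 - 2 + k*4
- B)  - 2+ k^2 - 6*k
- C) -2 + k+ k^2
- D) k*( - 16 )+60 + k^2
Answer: A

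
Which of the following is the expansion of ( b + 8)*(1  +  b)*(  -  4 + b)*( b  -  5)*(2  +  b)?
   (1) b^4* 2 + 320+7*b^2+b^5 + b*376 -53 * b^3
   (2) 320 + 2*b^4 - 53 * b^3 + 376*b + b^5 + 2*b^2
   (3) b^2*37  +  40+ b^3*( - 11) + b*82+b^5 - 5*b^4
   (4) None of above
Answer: 2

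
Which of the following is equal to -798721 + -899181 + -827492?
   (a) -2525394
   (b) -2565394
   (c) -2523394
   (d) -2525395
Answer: a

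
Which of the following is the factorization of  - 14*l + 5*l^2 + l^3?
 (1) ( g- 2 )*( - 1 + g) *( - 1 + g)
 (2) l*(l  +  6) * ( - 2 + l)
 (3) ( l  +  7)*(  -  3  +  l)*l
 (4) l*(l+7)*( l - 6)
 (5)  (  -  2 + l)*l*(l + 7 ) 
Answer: 5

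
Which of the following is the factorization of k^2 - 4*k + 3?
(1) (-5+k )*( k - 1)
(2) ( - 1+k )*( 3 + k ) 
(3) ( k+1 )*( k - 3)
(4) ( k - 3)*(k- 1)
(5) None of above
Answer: 4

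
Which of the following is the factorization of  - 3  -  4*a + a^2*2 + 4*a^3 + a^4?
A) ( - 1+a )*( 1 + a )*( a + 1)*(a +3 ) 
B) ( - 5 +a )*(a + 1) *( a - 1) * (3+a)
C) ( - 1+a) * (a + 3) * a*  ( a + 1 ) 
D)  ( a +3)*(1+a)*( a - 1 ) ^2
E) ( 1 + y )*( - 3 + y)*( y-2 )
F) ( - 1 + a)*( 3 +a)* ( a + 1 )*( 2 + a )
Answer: A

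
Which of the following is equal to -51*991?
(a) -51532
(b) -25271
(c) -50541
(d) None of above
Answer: c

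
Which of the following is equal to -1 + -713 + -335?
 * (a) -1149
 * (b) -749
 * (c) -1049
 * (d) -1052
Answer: c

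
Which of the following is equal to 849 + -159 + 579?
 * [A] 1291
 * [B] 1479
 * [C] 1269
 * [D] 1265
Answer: C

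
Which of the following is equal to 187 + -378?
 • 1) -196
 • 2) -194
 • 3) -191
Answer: 3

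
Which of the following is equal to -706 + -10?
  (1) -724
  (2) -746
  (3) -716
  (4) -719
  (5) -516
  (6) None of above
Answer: 3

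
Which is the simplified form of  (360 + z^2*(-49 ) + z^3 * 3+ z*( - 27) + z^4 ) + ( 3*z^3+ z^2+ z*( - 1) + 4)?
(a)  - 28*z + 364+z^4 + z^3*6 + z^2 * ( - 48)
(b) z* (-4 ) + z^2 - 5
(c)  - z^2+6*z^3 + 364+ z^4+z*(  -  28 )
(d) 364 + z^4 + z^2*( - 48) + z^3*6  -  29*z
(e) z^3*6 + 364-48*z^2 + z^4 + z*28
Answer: a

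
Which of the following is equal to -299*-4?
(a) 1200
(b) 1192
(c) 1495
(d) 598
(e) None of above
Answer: e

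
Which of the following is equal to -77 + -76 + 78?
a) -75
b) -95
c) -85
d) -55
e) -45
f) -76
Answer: a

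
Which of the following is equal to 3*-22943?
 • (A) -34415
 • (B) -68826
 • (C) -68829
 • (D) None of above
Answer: C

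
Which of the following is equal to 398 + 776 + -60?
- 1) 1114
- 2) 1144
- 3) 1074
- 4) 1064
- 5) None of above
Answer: 1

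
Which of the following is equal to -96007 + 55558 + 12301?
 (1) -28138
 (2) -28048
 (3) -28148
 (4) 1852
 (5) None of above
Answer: 3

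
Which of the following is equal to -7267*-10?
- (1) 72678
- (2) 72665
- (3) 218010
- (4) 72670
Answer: 4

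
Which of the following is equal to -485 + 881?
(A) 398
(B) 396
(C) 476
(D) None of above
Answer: B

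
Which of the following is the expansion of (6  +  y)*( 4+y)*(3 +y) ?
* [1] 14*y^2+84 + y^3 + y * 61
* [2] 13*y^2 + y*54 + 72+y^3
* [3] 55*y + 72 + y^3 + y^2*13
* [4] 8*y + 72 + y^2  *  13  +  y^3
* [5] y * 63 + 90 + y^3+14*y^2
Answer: 2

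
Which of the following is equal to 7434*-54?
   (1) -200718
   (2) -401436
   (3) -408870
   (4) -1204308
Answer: 2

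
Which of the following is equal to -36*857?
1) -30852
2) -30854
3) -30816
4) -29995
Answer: 1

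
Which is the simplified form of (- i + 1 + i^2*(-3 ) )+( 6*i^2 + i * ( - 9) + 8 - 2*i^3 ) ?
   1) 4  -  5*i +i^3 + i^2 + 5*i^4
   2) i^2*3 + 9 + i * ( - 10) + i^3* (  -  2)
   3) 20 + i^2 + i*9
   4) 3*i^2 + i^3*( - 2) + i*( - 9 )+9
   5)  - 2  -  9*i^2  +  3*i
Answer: 2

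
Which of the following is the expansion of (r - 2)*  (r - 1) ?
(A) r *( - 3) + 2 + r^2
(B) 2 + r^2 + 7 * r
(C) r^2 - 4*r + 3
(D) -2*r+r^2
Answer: A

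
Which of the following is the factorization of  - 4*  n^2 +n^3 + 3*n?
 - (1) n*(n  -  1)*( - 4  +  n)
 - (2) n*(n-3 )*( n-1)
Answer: 2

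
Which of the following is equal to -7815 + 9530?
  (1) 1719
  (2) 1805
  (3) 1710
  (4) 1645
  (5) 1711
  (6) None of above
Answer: 6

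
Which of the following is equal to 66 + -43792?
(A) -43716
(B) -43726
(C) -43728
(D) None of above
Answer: B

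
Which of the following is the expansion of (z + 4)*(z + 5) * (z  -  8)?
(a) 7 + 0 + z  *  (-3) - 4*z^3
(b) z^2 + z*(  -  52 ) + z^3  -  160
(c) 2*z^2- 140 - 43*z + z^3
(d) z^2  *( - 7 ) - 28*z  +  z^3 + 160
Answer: b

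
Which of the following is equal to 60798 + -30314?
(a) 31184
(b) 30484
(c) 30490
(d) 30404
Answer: b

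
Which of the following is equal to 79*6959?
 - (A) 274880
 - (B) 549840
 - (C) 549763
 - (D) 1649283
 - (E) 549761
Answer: E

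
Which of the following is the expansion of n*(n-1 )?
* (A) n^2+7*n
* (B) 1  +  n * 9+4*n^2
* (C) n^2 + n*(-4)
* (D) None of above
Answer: D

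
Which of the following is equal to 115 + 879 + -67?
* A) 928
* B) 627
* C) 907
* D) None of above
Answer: D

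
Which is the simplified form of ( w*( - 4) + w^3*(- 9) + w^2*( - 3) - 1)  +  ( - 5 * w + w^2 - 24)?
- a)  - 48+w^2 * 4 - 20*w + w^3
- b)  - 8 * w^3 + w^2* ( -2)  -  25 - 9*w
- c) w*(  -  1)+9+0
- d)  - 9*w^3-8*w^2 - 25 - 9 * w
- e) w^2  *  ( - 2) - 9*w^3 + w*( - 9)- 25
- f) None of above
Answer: e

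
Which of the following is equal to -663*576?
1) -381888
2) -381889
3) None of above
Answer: 1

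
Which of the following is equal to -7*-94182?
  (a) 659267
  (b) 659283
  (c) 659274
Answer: c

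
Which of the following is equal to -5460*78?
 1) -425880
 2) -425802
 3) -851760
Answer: 1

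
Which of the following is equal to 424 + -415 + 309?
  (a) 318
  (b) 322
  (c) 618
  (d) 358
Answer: a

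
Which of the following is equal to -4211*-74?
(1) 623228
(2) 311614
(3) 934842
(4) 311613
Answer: 2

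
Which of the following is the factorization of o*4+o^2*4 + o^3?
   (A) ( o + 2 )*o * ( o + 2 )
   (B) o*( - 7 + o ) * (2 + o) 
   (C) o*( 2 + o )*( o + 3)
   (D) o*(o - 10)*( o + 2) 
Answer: A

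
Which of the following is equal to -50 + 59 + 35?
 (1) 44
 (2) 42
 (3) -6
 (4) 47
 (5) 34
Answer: 1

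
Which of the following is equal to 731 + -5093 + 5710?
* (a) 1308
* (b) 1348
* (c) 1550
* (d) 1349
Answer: b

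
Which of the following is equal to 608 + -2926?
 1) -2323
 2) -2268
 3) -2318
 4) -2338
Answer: 3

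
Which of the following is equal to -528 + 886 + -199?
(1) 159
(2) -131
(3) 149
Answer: 1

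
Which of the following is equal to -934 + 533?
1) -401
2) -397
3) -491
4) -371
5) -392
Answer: 1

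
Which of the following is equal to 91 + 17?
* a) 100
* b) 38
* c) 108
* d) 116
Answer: c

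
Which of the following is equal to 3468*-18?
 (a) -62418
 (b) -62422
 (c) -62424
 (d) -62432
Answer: c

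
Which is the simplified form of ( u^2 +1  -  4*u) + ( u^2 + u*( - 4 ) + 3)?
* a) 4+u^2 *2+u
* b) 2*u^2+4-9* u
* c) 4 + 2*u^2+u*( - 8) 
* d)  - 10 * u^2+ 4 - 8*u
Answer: c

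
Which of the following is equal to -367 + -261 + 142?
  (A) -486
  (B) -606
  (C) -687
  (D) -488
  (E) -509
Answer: A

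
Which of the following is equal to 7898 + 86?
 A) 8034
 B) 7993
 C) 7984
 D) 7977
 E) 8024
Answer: C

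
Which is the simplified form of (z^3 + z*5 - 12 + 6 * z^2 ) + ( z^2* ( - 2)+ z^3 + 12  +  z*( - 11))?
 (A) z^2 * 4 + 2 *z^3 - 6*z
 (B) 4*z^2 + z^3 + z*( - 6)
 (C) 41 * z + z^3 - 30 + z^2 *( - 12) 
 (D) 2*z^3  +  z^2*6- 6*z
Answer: A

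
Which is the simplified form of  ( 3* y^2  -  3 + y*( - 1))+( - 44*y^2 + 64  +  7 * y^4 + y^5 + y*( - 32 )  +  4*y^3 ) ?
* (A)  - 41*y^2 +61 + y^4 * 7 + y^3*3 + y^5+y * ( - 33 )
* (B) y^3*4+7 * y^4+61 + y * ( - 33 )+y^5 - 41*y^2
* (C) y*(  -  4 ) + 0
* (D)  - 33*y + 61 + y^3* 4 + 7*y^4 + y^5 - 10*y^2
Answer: B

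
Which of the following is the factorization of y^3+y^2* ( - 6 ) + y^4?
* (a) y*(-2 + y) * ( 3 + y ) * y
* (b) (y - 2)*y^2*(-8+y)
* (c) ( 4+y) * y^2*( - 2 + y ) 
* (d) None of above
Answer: a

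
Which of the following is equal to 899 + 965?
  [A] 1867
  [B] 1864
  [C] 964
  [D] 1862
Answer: B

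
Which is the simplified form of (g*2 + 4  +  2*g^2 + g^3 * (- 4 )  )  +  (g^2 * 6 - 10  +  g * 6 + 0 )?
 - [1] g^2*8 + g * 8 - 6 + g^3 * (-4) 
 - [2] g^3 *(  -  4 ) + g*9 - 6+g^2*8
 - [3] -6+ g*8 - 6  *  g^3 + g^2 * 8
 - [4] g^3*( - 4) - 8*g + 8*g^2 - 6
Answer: 1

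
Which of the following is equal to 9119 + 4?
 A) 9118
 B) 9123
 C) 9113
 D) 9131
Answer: B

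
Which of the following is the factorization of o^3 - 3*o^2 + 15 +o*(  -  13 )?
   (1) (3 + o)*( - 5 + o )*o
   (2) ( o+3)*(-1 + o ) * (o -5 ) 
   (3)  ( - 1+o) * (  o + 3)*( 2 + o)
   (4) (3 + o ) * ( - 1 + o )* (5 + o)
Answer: 2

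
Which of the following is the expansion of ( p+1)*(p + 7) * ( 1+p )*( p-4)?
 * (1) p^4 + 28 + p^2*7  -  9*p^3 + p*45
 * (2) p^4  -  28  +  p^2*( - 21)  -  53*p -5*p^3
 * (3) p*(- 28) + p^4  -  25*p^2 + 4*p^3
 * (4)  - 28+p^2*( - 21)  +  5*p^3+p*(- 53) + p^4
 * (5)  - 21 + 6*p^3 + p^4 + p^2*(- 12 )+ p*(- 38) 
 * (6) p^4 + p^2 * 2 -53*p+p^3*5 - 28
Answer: 4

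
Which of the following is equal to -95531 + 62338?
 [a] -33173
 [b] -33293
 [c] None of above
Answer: c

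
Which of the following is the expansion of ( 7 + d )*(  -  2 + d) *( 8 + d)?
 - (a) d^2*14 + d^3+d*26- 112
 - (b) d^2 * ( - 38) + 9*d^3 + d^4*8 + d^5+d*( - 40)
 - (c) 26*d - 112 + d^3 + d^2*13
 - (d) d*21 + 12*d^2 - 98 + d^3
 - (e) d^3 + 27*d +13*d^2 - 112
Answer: c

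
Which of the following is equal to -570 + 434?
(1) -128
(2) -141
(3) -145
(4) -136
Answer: 4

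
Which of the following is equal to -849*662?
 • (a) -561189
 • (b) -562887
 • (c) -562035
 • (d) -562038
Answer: d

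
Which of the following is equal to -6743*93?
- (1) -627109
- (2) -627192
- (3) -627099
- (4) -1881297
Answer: 3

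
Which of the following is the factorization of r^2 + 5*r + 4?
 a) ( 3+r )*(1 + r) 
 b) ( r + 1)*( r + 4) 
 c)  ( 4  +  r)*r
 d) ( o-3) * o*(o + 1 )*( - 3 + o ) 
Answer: b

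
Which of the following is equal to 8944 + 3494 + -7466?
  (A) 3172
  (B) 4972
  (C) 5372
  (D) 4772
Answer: B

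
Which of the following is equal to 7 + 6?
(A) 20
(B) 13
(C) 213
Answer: B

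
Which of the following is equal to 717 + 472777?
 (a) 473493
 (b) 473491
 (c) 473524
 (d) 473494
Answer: d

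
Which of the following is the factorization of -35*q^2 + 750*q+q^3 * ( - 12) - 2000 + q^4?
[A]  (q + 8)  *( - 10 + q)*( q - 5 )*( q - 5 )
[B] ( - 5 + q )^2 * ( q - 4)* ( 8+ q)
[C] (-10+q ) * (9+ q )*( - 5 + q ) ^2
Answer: A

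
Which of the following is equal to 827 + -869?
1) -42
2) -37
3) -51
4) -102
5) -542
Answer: 1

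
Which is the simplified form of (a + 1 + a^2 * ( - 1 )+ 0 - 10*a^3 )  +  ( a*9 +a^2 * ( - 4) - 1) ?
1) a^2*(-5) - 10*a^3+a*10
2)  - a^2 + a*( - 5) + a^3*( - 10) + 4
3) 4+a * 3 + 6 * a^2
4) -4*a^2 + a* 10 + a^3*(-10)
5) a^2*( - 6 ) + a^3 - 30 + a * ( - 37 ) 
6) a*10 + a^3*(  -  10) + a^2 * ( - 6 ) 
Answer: 1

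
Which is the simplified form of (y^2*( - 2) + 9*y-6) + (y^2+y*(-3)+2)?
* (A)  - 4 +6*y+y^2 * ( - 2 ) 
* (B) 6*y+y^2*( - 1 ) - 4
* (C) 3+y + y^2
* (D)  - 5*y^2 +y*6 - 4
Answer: B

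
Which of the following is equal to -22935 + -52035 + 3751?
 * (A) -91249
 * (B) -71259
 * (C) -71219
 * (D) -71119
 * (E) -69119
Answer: C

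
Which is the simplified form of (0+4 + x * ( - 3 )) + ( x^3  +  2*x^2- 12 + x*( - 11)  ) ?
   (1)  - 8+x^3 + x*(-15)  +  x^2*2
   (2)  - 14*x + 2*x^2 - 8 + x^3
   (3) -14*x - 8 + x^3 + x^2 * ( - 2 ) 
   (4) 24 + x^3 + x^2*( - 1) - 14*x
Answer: 2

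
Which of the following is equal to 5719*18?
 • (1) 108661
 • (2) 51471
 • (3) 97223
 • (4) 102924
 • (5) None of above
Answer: 5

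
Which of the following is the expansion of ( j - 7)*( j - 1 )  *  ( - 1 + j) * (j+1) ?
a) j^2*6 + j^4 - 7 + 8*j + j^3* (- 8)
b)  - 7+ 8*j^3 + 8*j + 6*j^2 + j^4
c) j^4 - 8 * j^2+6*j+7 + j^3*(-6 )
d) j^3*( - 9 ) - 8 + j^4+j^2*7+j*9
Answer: a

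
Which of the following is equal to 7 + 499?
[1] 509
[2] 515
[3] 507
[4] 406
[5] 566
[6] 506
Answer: 6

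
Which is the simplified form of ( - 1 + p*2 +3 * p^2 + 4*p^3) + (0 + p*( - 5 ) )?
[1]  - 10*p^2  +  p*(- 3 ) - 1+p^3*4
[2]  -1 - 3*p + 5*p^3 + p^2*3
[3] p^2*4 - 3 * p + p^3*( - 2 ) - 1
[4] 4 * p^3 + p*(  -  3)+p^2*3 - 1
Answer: 4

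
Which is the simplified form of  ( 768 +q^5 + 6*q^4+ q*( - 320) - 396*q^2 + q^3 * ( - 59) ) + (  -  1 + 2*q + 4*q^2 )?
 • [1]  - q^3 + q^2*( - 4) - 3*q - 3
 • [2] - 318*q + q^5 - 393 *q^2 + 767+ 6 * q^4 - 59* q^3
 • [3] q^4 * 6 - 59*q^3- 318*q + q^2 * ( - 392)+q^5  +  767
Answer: 3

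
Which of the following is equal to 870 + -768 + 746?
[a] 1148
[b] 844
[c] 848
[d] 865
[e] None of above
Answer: c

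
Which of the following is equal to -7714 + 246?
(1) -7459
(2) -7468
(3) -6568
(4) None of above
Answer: 2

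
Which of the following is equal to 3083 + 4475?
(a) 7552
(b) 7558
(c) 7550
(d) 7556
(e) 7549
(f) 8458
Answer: b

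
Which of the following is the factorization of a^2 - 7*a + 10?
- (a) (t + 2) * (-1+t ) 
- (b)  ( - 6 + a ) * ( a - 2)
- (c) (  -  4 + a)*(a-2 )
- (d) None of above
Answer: d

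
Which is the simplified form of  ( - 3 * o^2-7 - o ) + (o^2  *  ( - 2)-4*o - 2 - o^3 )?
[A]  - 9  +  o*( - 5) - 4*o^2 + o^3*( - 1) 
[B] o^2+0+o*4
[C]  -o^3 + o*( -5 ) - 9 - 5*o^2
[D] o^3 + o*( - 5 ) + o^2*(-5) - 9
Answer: C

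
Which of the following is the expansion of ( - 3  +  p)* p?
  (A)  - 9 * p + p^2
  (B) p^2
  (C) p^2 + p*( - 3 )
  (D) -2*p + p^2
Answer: C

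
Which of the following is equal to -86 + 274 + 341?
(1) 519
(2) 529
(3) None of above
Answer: 2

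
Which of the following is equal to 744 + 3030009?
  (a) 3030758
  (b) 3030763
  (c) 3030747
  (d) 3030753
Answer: d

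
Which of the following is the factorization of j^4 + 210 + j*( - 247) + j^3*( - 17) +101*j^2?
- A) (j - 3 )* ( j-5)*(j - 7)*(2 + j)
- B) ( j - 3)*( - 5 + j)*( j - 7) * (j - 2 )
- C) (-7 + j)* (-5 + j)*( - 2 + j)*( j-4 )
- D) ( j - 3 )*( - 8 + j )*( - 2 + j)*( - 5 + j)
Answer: B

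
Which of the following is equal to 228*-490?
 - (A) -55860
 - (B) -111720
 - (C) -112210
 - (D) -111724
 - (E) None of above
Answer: B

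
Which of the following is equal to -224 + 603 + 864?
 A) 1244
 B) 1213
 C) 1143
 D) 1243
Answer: D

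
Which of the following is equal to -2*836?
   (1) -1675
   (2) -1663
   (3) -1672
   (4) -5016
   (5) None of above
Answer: 3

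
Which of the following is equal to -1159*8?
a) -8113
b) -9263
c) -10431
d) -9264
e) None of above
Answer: e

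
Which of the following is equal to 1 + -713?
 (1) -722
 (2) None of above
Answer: 2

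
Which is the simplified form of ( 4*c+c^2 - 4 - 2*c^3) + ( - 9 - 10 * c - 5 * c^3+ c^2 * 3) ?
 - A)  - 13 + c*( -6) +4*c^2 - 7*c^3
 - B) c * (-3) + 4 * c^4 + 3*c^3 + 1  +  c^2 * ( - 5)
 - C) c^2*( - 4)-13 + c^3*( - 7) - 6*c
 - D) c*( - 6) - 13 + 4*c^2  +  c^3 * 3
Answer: A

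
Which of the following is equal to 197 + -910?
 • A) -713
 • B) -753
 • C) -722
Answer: A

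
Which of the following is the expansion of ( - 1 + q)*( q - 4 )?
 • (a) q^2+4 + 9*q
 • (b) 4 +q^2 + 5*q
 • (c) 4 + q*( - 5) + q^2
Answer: c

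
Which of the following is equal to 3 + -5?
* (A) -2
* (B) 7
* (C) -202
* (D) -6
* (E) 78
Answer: A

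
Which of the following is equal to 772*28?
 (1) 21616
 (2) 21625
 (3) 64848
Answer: 1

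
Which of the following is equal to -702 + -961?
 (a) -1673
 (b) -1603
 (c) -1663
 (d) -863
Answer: c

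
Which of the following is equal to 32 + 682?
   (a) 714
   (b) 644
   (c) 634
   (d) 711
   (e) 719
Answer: a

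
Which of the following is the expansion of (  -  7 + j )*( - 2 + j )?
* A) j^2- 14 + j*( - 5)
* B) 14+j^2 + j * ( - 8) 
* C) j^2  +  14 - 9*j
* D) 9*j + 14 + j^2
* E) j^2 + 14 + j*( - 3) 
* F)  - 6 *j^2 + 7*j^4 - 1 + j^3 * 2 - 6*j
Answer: C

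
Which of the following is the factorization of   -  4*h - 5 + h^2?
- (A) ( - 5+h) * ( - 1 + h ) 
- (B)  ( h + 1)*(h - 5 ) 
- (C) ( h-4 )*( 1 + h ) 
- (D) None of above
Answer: B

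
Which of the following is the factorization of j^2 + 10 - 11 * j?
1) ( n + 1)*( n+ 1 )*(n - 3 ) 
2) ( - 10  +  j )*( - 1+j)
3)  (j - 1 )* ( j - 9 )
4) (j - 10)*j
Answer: 2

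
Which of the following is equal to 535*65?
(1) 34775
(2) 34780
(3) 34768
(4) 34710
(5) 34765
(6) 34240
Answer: 1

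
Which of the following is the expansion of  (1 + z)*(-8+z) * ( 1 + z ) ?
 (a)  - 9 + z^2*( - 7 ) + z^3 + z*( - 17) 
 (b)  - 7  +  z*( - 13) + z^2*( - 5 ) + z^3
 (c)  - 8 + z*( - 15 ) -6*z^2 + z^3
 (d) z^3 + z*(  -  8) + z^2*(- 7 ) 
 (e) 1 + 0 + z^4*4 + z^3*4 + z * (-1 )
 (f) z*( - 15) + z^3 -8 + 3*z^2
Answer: c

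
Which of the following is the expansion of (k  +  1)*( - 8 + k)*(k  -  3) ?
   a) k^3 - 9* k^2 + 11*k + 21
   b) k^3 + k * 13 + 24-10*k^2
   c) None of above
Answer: b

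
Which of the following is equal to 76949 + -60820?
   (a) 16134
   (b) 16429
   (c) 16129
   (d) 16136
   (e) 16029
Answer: c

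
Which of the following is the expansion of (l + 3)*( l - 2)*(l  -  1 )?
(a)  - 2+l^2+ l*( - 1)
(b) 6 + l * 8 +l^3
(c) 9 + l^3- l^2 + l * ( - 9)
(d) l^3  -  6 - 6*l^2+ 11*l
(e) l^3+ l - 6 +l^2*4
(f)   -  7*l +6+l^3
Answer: f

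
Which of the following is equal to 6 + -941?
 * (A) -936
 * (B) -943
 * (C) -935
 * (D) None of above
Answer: C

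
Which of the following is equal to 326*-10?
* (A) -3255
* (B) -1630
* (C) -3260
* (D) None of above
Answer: C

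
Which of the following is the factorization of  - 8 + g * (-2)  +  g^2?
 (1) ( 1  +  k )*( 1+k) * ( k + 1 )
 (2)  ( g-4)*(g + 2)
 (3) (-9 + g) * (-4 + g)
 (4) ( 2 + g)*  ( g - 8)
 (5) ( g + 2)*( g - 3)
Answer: 2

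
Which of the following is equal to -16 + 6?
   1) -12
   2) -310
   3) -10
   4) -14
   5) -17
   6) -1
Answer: 3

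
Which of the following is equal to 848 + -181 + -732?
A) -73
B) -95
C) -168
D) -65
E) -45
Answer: D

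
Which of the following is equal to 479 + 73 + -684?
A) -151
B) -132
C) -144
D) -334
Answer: B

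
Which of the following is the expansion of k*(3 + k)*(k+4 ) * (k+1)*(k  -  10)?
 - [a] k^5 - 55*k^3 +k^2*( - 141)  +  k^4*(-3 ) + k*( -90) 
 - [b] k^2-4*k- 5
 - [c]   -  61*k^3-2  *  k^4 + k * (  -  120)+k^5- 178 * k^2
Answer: c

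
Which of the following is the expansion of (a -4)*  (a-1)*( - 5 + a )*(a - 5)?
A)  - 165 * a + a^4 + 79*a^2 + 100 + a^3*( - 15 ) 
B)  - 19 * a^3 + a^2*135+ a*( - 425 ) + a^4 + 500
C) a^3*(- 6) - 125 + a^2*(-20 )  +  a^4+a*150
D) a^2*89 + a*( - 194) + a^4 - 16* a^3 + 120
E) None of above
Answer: A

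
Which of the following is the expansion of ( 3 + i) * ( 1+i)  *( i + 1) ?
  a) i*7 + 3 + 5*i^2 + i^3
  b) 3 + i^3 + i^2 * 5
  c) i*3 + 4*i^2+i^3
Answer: a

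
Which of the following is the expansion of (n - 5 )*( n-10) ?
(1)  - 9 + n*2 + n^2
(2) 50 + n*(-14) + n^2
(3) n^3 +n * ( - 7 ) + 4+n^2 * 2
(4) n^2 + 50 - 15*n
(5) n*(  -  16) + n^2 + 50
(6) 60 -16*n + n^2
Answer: 4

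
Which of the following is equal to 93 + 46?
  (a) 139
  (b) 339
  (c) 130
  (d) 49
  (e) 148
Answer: a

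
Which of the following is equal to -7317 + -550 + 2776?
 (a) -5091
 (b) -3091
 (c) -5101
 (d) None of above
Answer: a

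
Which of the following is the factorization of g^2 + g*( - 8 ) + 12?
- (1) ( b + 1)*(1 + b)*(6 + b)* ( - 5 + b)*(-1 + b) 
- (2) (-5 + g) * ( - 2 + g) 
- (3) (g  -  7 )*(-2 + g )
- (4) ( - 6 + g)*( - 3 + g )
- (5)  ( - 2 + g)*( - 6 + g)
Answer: 5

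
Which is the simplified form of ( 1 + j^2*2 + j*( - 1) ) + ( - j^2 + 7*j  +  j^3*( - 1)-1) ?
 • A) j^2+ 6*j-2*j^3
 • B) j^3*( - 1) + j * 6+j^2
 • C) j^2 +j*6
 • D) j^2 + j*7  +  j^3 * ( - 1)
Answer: B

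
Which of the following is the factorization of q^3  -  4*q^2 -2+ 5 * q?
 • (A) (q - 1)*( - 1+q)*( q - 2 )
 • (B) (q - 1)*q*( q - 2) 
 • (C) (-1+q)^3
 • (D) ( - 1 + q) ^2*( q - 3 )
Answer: A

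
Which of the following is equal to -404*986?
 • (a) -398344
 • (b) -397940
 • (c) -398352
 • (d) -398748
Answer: a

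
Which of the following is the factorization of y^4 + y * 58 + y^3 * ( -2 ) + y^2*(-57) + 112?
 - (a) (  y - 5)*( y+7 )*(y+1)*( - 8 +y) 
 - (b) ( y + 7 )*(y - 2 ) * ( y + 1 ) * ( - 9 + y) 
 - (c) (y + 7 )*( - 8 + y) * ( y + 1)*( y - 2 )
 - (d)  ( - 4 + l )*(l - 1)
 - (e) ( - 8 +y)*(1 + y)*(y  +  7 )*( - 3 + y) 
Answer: c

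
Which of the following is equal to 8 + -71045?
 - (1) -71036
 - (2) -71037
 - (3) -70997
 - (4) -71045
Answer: 2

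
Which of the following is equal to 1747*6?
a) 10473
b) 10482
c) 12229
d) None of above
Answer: b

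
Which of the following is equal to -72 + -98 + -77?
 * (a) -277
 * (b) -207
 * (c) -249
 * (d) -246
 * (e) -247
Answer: e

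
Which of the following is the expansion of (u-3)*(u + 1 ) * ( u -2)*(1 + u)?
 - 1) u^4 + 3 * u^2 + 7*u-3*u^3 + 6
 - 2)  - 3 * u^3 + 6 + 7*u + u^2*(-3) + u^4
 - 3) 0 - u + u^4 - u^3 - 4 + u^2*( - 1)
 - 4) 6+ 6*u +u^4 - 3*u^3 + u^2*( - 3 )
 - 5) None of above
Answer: 2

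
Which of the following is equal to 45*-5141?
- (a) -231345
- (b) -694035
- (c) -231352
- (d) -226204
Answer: a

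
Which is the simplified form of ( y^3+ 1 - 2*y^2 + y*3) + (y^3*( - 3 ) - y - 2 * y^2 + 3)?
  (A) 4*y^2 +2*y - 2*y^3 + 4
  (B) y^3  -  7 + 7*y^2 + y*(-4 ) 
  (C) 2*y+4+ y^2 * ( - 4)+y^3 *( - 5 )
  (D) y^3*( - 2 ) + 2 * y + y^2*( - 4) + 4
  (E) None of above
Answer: D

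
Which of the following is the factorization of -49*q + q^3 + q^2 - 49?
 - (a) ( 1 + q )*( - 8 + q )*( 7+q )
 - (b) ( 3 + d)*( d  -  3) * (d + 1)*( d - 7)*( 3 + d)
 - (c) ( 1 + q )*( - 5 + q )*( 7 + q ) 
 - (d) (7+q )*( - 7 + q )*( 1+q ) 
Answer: d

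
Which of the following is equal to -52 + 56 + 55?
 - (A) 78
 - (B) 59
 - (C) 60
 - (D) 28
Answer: B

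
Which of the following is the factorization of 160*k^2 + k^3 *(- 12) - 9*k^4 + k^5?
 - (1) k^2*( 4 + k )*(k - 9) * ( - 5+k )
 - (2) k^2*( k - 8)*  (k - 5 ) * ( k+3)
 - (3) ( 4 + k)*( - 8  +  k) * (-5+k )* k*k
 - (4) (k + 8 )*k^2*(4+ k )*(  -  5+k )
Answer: 3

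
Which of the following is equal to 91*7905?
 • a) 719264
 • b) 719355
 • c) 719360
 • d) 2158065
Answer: b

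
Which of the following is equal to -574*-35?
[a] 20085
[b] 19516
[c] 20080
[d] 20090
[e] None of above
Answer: d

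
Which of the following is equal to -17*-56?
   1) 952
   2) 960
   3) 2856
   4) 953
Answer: 1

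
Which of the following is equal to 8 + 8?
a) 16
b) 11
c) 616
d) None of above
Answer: a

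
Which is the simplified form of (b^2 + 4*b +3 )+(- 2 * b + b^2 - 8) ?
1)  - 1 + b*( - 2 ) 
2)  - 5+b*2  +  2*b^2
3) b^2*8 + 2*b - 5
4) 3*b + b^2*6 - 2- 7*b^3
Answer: 2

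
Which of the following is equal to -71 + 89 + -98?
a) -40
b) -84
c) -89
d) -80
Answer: d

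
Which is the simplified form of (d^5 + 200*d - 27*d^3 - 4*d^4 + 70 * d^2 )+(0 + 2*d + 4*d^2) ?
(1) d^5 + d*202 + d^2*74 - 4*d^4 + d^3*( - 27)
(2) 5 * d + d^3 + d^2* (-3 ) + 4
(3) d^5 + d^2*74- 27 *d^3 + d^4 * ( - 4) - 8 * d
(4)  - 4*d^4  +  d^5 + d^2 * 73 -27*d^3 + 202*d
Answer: 1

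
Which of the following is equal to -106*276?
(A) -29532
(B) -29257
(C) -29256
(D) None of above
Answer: C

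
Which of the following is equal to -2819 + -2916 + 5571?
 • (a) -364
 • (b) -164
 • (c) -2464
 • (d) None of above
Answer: b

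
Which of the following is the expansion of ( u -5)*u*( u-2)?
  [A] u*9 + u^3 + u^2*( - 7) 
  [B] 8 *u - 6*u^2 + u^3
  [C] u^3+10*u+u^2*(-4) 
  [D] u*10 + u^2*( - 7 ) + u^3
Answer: D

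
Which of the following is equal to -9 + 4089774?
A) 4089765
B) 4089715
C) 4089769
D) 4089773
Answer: A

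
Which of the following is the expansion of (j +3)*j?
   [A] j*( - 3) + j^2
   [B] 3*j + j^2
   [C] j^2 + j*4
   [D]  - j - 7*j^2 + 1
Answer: B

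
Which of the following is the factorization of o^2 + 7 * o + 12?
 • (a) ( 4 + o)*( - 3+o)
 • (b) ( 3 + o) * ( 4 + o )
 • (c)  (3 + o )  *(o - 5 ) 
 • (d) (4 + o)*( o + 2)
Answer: b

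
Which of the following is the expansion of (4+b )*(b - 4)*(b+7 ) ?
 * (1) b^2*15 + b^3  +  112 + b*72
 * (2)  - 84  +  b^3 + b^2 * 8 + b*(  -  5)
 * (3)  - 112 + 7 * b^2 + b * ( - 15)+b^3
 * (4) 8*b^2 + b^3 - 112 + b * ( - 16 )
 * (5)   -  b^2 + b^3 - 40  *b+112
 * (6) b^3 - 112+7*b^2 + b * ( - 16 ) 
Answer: 6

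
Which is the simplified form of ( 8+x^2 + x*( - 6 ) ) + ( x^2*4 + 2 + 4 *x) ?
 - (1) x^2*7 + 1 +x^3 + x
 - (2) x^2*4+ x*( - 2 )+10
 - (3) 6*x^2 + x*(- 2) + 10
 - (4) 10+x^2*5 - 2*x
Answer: 4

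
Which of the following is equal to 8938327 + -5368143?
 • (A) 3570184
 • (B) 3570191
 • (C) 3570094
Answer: A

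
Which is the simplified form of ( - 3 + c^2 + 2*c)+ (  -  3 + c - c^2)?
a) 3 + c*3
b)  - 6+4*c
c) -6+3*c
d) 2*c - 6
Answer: c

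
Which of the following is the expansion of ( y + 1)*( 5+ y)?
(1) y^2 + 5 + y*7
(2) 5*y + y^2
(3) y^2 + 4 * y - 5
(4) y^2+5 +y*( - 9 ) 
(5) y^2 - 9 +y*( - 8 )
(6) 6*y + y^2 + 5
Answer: 6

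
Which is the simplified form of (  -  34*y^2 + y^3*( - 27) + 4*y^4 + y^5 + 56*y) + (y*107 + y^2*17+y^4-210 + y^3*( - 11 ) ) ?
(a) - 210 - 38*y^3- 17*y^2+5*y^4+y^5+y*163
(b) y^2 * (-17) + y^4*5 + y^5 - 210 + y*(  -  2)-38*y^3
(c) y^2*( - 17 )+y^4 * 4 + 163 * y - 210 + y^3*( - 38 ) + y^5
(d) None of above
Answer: a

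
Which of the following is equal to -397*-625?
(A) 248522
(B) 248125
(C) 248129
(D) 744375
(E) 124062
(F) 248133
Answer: B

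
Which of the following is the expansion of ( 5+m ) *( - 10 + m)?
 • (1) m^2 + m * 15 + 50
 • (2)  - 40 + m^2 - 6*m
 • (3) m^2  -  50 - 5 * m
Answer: 3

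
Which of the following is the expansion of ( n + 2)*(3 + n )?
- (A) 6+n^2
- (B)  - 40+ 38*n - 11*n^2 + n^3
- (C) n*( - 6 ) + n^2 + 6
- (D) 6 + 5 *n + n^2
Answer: D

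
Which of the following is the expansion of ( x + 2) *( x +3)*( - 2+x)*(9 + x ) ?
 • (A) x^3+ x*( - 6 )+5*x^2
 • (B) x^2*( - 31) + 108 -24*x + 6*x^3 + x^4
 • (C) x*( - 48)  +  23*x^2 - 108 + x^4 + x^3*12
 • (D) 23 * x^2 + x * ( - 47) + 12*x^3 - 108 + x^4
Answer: C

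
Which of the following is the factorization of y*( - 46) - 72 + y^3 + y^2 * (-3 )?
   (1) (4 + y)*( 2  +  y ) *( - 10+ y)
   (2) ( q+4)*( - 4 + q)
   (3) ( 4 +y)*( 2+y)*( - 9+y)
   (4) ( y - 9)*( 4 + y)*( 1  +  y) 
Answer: 3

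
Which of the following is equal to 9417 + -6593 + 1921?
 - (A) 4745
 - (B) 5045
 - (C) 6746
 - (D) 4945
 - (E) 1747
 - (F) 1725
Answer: A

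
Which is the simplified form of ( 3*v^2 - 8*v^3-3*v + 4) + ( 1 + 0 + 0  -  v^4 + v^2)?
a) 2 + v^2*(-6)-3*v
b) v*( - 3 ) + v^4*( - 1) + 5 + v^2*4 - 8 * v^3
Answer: b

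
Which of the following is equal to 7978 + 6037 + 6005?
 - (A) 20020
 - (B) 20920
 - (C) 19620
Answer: A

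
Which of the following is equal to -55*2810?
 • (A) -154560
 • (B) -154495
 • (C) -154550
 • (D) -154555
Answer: C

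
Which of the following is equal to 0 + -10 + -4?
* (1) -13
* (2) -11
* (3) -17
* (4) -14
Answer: 4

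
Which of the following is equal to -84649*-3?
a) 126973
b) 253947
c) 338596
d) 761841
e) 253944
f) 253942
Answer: b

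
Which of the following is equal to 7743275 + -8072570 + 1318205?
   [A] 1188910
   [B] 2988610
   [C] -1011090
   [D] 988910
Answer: D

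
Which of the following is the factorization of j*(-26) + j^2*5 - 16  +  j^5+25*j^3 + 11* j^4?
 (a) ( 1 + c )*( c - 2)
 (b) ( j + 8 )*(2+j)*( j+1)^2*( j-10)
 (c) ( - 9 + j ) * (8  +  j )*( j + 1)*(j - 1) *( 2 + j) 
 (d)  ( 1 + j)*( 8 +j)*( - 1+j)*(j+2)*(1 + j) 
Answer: d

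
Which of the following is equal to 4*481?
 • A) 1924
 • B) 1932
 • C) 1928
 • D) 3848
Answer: A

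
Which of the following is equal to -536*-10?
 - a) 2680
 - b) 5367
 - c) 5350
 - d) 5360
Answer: d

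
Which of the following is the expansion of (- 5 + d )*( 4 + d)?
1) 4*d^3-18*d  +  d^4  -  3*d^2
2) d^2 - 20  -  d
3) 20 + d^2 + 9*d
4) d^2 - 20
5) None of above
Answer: 2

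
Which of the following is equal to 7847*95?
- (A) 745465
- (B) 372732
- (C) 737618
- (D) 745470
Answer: A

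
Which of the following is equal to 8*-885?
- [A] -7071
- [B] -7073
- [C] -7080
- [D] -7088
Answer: C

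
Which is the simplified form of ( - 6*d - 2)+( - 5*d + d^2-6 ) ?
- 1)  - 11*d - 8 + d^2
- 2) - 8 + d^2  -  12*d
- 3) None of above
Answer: 1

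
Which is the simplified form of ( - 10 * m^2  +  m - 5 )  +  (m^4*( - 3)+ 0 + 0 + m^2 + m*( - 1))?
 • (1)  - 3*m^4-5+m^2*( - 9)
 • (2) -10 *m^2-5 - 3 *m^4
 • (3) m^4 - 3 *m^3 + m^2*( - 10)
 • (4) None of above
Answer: 1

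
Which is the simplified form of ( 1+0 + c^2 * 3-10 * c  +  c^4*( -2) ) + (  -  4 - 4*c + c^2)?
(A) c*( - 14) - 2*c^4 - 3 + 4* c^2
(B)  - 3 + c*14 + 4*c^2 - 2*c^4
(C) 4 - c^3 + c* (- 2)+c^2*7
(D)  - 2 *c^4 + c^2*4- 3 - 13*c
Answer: A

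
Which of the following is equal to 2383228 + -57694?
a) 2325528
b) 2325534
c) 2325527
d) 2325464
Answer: b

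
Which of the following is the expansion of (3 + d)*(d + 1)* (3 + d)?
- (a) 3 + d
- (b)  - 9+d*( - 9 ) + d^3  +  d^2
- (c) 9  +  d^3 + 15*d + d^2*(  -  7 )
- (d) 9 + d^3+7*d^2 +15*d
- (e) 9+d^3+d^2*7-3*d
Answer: d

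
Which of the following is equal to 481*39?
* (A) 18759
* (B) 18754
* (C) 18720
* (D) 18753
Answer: A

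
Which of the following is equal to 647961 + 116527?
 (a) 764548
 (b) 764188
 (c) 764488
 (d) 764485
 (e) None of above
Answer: c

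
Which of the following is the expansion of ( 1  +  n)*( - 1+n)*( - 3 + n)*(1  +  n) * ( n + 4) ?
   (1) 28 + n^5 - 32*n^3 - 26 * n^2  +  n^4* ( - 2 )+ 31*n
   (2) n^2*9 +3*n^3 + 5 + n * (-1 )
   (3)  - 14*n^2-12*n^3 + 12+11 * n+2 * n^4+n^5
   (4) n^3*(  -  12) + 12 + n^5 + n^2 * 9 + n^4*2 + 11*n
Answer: 3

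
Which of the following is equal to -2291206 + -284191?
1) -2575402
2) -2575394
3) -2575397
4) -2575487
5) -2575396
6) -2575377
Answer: 3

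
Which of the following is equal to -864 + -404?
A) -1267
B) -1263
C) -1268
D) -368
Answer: C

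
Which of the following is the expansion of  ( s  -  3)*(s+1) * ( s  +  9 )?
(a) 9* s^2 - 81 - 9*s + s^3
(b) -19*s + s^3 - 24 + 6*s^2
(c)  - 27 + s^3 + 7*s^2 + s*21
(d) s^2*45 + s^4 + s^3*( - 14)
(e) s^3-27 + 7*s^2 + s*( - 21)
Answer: e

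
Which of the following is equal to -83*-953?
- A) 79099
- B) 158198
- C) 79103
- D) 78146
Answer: A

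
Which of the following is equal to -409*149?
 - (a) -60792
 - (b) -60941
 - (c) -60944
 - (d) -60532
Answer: b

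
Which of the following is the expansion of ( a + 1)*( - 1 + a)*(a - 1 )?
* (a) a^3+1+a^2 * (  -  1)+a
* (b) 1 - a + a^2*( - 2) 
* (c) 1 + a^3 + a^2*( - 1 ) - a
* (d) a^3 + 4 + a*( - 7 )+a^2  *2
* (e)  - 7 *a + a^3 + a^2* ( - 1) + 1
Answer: c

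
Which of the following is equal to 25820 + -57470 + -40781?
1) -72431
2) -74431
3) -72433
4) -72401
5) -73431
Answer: 1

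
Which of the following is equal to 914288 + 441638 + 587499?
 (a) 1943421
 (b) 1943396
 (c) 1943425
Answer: c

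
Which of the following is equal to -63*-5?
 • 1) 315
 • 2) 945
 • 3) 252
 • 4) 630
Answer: 1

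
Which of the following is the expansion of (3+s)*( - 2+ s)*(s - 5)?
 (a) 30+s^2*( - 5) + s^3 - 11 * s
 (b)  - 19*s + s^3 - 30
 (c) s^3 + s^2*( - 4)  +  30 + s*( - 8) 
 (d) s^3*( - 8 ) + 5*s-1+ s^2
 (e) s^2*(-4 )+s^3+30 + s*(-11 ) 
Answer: e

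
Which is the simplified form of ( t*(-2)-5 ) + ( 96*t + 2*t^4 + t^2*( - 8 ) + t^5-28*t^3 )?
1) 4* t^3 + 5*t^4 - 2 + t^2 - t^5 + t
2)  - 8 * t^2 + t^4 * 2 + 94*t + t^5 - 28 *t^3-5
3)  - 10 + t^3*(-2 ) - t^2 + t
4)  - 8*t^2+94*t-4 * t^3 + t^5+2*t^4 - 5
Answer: 2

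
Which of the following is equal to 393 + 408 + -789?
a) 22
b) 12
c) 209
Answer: b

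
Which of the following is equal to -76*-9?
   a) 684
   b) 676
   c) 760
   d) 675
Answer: a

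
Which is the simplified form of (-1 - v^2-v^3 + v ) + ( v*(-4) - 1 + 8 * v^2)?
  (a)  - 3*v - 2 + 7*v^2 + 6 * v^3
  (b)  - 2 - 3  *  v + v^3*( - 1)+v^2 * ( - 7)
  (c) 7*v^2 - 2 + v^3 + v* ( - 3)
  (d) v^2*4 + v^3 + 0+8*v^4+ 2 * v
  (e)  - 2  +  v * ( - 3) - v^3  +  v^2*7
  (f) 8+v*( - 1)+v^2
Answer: e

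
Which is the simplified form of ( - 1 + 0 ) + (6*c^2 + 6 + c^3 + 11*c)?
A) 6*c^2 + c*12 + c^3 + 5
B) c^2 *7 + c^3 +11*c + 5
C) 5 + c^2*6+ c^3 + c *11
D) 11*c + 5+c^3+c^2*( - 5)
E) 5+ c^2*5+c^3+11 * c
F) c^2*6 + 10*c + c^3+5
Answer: C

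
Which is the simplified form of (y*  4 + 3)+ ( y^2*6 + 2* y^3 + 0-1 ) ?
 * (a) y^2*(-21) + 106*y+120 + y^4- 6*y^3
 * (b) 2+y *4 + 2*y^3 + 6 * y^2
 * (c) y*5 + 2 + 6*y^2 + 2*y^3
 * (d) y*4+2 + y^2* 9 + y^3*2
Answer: b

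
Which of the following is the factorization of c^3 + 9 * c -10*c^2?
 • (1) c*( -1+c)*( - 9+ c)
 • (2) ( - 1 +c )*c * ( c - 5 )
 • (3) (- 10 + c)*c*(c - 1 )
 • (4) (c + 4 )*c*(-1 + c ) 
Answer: 1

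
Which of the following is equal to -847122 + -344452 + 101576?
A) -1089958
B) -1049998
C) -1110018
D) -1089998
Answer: D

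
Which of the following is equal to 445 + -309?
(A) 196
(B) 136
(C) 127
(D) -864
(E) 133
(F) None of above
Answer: B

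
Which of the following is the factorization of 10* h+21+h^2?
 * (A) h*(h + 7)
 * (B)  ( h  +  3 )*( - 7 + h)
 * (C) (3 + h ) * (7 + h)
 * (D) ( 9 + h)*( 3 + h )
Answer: C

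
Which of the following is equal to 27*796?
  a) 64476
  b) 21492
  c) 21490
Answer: b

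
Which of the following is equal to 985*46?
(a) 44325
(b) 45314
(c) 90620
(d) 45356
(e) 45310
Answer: e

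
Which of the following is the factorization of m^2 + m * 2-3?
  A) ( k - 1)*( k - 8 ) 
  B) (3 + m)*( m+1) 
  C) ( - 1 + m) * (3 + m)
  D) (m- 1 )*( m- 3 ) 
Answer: C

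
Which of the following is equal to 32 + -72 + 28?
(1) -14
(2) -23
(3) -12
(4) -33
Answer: 3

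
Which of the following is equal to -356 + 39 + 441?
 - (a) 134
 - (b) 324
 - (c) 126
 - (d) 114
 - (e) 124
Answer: e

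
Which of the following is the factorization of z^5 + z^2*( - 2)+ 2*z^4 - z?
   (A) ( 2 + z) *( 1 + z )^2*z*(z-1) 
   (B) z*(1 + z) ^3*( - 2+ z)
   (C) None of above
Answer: C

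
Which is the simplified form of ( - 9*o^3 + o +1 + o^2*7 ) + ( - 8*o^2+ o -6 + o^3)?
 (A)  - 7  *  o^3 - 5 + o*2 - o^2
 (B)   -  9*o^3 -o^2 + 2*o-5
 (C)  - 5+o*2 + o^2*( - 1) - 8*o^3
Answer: C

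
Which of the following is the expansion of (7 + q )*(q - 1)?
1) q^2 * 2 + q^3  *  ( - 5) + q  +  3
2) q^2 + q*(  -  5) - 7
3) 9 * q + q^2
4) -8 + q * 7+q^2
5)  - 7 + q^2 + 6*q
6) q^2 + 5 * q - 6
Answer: 5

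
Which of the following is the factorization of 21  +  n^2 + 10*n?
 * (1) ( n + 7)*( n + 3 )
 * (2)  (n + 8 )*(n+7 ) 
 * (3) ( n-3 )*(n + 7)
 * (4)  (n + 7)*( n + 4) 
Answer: 1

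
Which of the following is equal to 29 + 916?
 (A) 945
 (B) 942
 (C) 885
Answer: A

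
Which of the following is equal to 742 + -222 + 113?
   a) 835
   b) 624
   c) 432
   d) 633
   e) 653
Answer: d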